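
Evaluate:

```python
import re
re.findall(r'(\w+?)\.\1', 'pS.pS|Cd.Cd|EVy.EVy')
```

['pS', 'Cd', 'EVy']

A backreference is literal: `\1` must see the identical characters the first group matched.
`findall` collects group 1 from each match (3 total).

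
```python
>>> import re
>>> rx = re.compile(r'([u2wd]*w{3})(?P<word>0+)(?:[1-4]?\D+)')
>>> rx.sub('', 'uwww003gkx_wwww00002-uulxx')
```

Pattern: zero or more of one of [u2wd], then exactly 3 of a literal 'w' (captured); then one or more of a literal '0' (captured as 'word'); then optionally a character in [1-4], then one or more of a non-digit (non-capturing group).
Matches: at [0:15] → 'uwww003gkx_wwww'.
Every occurrence is swapped for ''.

'00002-uulxx'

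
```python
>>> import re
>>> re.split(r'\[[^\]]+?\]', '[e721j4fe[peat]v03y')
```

['', 'v03y']

Matches to split on: at [0:15] → '[e721j4fe[peat]'.
Splitting on the pattern gives 2 pieces.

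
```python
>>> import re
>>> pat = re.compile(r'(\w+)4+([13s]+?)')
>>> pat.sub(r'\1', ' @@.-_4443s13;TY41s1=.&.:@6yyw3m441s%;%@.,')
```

' @@.-_44s13;TYs1=.&.:@6yyw3m4s%;%@.,'

With the lazy modifier that quantifier settles for the fewest repetitions that let the rest of the pattern succeed (the atoms after it are unaffected and can still be greedy).
The replacement refers to a captured group, so each match is rewritten using its own captured text.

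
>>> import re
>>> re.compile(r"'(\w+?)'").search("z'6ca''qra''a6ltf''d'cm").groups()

Unlike `match`, `search` isn't anchored — it looks for the pattern anywhere in the string.
The match spans [1:6] → "'6ca'".
Captured: group 1 = '6ca'.

('6ca',)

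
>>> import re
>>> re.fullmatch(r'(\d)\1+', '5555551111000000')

None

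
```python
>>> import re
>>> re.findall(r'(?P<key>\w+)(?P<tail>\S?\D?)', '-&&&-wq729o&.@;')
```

This matches one or more of a word character (captured as 'key'); then optionally a non-whitespace character, then optionally a non-digit (captured as 'tail').
Matches: at [5:13] match 'wq729o&.', groups = ('wq729o', '&.').
2 groups means the one result is a tuple of 2 captured strings — 1 here.

[('wq729o', '&.')]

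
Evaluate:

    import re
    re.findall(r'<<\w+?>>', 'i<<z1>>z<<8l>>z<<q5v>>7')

Walking the string: at [1:7] → '<<z1>>'; at [8:14] → '<<8l>>'; at [15:22] → '<<q5v>>'.
No capturing groups, so `findall` returns the 3 full match strings.

['<<z1>>', '<<8l>>', '<<q5v>>']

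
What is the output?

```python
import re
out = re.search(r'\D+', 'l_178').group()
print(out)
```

Pattern: one or more of a non-digit.
`search` walks the string left to right and returns the first match it finds.
The match spans [0:2] → 'l_'.

l_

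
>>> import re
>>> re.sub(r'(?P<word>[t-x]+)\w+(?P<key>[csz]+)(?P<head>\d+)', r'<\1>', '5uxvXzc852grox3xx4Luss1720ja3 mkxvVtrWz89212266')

Pattern: one or more of a character in [t-x] (captured as 'word'); then one or more of a word character; then one or more of one of [csz] (captured as 'key'); then one or more of a digit (captured as 'head').
Matches: at [1:26] → 'uxvXzc852grox3xx4Luss1720'; at [32:47] → 'xvVtrWz89212266'.
`\1` in the replacement pulls in group 1's text for each match.

'5<uxv>ja3 mk<xv>'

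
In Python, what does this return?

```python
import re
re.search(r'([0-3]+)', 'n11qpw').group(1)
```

'11'

The pattern matches one or more of a character in [0-3] (captured).
`re.search` scans for the first position where the pattern succeeds.
The match spans [1:3] → '11'.
Captured: group 1 = '11'.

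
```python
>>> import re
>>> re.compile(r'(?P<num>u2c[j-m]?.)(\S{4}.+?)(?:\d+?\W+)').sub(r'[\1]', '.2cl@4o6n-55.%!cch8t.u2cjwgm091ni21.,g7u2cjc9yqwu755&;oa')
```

A `+?`/`*?`/`{m,n}?` starts at its minimum and grows only as far as needed for what follows to match.
Each match is replaced using the text its own group 1 captured.

'.2cl@4o6n-55.%!cch8t.[u2cjw]g7[u2cjc]oa'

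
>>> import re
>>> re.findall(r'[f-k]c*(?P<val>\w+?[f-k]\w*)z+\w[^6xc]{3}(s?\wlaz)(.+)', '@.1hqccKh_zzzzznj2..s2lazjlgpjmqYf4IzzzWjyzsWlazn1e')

[('lgpjmqYf4Izz', 'sWlaz', 'n1e')]

This matches a character in [f-k], then zero or more of the literal 'c'; then one or more of a word character (lazy), then a character in [f-k], then zero or more of a word character (captured as 'val'); then one or more of the literal 'z', then a word character, then exactly 3 of any character except [6xc]; then optionally a literal 's', then a word character, then the literal 'laz' (captured); then one or more of any character (captured).
Multiple groups make `findall` return tuples — one 3-tuple for the one match.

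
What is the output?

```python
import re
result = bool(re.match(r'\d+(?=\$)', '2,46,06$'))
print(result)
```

False

`re.match` only tries the pattern at the start of the string.
Here position 0 doesn't satisfy it, so the call returns None, and `bool(None)` is False.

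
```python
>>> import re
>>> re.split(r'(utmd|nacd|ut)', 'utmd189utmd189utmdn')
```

`|` is ordered: at each position the engine commits to the first alternative that works.
Matches to split on: at [0:4] → 'utmd'; at [7:11] → 'utmd'; at [14:18] → 'utmd'.
The group in the pattern means `split` returns the separators' captures alongside the pieces.

['', 'utmd', '189', 'utmd', '189', 'utmd', 'n']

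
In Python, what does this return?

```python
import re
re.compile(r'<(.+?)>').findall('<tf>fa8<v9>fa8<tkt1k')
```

['tf', 'v9']

One capturing group, so `findall` returns just the captured substring from each match — 2 in all.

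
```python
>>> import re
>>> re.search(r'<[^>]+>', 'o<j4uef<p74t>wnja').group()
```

The match spans [1:13] → '<j4uef<p74t>'.

'<j4uef<p74t>'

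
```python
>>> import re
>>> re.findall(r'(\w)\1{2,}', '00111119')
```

['1']

After group 1 captures some text, `\1` only succeeds where that same text appears again.
Walking the string: at [2:7] match '11111', group 1 = '1'.
`findall` collects group 1 from the one match (1 total).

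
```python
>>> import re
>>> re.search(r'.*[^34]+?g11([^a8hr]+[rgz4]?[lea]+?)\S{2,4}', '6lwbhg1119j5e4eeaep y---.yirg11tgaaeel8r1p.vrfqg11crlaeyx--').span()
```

This matches zero or more of any character, then one or more of any character except [34] (lazy), then the literal 'g11'; then one or more of any character except [a8hr], then optionally one of [rgz4], then one or more of one of [lea] (lazy) (captured); then 2 to 4 of a non-whitespace character.
`search` walks the string left to right and returns the first match it finds.
The match spans [0:57] → '6lwbhg1119j5e4eeaep y---.yirg11tgaaeel8r1p.vrfqg11crlaeyx'.
Captured: group 1 = 'crl'.

(0, 57)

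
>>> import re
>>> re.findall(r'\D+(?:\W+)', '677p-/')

This matches one or more of a non-digit; then one or more of a non-word character (non-capturing group).
Walking the string: at [3:6] → 'p-/'.
No capturing groups, so `findall` returns the 1 full match string.

['p-/']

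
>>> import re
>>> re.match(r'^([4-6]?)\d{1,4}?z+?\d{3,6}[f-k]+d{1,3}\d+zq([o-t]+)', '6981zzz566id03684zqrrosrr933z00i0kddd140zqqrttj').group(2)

The match spans [0:25] → '6981zzz566id03684zqrrosrr'.
Captured: group 1 = '6', group 2 = 'rrosrr'.

'rrosrr'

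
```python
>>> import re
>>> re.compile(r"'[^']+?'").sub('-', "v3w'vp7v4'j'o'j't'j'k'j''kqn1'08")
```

"v3w-j-j-j-j'-08"

Matches: at [3:10] → "'vp7v4'"; at [11:14] → "'o'"; at [15:18] → "'t'"; at [19:22] → "'k'"; at [24:30] → "'kqn1'".
Every occurrence is swapped for '-'.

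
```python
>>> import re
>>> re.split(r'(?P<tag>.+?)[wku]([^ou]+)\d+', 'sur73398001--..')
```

['', 's', 'r7339800', '--..']

Pattern: one or more of any character (lazy) (captured as 'tag'); then one of [wku]; then one or more of any character except [ou] (captured); then one or more of a digit.
Matches to split on: at [0:11] → 'sur73398001'.
`re.split` interleaves the captured-group text with the surrounding fragments.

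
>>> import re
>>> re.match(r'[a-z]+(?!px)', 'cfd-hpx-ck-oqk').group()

'cfd'

The negative lookaround is zero-width — it rules out positions where the adjacent text would match, without consuming anything.
`re.match` won't scan ahead — the pattern has to work from the very first character.
The match spans [0:3] → 'cfd'.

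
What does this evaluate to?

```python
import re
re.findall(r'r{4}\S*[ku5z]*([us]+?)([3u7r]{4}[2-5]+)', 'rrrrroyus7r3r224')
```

[('s', '7r3r224')]

This matches exactly 4 of the literal 'r', then zero or more of a non-whitespace character, then zero or more of one of [ku5z]; then one or more of one of [us] (lazy) (captured); then exactly 4 of one of [3u7r], then one or more of a character in [2-5] (captured).
2 groups means the one result is a tuple of 2 captured strings — 1 here.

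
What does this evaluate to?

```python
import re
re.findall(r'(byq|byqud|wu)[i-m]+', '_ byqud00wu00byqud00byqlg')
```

Scanning left to right: at [20:24] match 'byql', group 1 = 'byq'.
Because there's exactly one group, `findall` drops the full match and keeps group 1 from the one hit.

['byq']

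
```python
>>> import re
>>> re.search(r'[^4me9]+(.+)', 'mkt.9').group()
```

Pattern: one or more of any character except [4me9]; then one or more of any character (captured).
The match spans [1:5] → 'kt.9'.

'kt.9'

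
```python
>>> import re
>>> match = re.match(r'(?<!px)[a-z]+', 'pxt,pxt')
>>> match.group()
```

'pxt'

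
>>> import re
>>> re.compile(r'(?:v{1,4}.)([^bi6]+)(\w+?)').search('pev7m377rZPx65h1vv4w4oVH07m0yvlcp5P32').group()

'v7m377rZPx6'

Lazy quantifiers expand one character at a time until the remainder of the pattern can match.
The match spans [2:13] → 'v7m377rZPx6'.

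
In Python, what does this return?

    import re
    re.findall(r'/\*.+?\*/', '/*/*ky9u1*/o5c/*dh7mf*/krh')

['/*/*ky9u1*/', '/*dh7mf*/']

Scanning left to right: at [0:11] → '/*/*ky9u1*/'; at [14:23] → '/*dh7mf*/'.
With no groups in the pattern, `findall` gives back each whole match — 2 here.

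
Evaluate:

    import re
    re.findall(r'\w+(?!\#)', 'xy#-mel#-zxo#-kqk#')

['x', 'me', 'zx', 'kq']

The negative lookahead/lookbehind blocks any match where the forbidden context is present.
No capturing groups, so `findall` returns the 4 full match strings.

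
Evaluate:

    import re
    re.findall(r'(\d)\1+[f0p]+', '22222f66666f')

['2', '6']

`\1` is not a pattern — it's the concrete string captured by group 1, re-applied verbatim.
`findall` collects group 1 from each match (2 total).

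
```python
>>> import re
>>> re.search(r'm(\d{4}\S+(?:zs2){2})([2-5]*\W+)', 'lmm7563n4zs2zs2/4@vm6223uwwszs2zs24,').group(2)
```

'4,'

The match spans [2:36] → 'm7563n4zs2zs2/4@vm6223uwwszs2zs24,'.
Captured: group 1 = '7563n4zs2zs2/4@vm6223uwwszs2zs2', group 2 = '4,'.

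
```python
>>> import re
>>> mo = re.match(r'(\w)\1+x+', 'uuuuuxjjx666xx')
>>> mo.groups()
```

('u',)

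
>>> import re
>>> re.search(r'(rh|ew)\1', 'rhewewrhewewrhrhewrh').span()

A backreference is literal: `\1` must see the identical characters the first group matched.
The match spans [2:6] → 'ewew'.

(2, 6)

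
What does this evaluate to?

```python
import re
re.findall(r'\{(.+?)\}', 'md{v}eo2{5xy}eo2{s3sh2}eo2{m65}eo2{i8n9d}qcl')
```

['v', '5xy', 's3sh2', 'm65', 'i8n9d']

The `?` after the quantifier makes it lazy — it takes as little as possible before letting the rest of the pattern try.
Matches: at [2:5] match '{v}', group 1 = 'v'; at [8:13] match '{5xy}', group 1 = '5xy'; at [16:23] match '{s3sh2}', group 1 = 's3sh2'; at [26:31] match '{m65}', group 1 = 'm65'; at [34:41] match '{i8n9d}', group 1 = 'i8n9d'.
Because there's exactly one group, `findall` drops the full match and keeps group 1 from each hit.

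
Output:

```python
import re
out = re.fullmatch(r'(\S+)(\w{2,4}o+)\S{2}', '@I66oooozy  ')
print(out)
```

None

`fullmatch` succeeds only if the pattern covers the string from start to end.
Here the pattern can't cover the whole string, so the call returns None.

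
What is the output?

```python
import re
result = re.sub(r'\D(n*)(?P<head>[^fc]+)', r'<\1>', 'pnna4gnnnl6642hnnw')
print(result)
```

<nn>

The replacement refers to a captured group, so each match is rewritten using its own captured text.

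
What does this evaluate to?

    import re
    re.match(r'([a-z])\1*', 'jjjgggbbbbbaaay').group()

`re.match` only tries the pattern at the start of the string.
The match spans [0:3] → 'jjj'.

'jjj'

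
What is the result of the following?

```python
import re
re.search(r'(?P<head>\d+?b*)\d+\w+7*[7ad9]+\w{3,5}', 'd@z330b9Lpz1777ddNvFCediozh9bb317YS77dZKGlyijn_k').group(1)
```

'3'

This matches one or more of a digit (lazy), then zero or more of the literal 'b' (captured as 'head'); then one or more of a digit, then one or more of a word character, then zero or more of the literal '7'; then one or more of one of [7ad9], then 3 to 5 of a word character.
The `?` after the quantifier makes it lazy — it takes as little as possible before letting the rest of the pattern try.
`search` walks the string left to right and returns the first match it finds.
The match spans [3:43] → '330b9Lpz1777ddNvFCediozh9bb317YS77dZKGly'.
Captured: group 1 = '3'.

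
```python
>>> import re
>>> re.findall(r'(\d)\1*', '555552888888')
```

After group 1 captures some text, `\1` only succeeds where that same text appears again.
Scanning left to right: at [0:5] match '55555', group 1 = '5'; at [5:6] match '2', group 1 = '2'; at [6:12] match '888888', group 1 = '8'.
With a single group, `findall` returns only what that group captured — 3 items.

['5', '2', '8']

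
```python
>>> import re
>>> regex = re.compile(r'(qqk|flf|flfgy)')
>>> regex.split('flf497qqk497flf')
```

['', 'flf', '497', 'qqk', '497', 'flf', '']

Matches to split on: at [0:3] → 'flf'; at [6:9] → 'qqk'; at [12:15] → 'flf'.
With a capturing group present, the delimiter's captured portion is kept in the result list.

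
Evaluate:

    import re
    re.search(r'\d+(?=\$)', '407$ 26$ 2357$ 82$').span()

(0, 3)

The positive lookaround only admits positions where the adjacent text matches; those characters stay outside the span.
Unlike `match`, `search` isn't anchored — it looks for the pattern anywhere in the string.
The match spans [0:3] → '407'.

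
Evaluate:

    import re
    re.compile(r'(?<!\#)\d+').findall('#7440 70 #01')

['440', '70', '1']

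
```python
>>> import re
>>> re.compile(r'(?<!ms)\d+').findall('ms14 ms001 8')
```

['4', '01', '8']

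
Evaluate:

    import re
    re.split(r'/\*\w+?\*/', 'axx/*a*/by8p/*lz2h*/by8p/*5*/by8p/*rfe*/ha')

['axx', 'by8p', 'by8p', 'by8p', 'ha']

`split` removes every match and returns the 5 fragments in between.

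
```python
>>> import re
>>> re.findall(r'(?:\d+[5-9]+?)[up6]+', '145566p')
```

['145566p']

`findall` yields the raw match text (1 of them) because the pattern has no groups.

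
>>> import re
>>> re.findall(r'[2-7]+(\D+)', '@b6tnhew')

['tnhew']

This matches one or more of a character in [2-7]; then one or more of a non-digit (captured).
Scanning left to right: at [2:8] match '6tnhew', group 1 = 'tnhew'.
`findall` collects group 1 from the one match (1 total).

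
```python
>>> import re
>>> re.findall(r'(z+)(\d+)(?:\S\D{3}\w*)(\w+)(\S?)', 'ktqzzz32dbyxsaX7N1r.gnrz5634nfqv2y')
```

[('zzz', '32', 'r', '.'), ('z', '5634', 'y', '')]

The pattern matches one or more of a literal 'z' (captured); then one or more of a digit (captured); then a non-whitespace character, then exactly 3 of a non-digit, then zero or more of a word character (non-capturing group); then one or more of a word character (captured); then optionally a non-whitespace character (captured).
4 groups means each result is a tuple of 4 captured strings — 2 here.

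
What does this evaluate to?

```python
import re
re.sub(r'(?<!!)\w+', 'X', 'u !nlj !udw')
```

A negative assertion filters positions out without eating any characters.
Matches: at [0:1] → 'u'; at [4:6] → 'lj'; at [9:11] → 'dw'.
`sub` substitutes 'X' at each match site.

'X !nX !uX'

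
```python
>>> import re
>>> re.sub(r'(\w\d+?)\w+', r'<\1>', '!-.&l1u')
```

'!-.&<l1>'

This matches a word character, then one or more of a digit (lazy) (captured); then one or more of a word character.
Matches: at [4:7] → 'l1u'.
Each match is replaced using the text its own group 1 captured.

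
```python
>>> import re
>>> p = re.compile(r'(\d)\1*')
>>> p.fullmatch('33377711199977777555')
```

None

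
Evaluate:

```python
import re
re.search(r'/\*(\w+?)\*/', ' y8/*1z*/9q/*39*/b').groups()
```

The match spans [3:9] → '/*1z*/'.
Captured: group 1 = '1z'.

('1z',)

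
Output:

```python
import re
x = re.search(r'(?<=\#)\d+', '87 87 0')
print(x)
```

The positive lookaround only admits positions where the adjacent text matches; those characters stay outside the span.
Unlike `match`, `search` isn't anchored — it looks for the pattern anywhere in the string.
Here nothing in the string fits, so the call returns None.

None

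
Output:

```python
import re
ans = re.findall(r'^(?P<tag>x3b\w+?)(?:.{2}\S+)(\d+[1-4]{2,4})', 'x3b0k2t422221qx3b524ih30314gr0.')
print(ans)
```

[('x3b0', '314')]

This matches anchored at the start of the string; then the literal 'x3b', then one or more of a word character (lazy) (captured as 'tag'); then exactly 2 of any character, then one or more of a non-whitespace character (non-capturing group); then one or more of a digit, then 2 to 4 of a character in [1-4] (captured).
Walking the string: at [0:27] match 'x3b0k2t422221qx3b524ih30314', groups = ('x3b0', '314').
`findall` packs the 2 group values into a tuple for every match.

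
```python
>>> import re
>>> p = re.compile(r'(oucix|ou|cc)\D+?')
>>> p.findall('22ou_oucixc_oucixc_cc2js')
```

Alternation tries branches left to right and keeps the first one that lets the overall match succeed at that position.
Scanning left to right: at [2:5] match 'ou_', group 1 = 'ou'; at [5:11] match 'oucixc', group 1 = 'oucix'; at [12:18] match 'oucixc', group 1 = 'oucix'.
One capturing group, so `findall` returns just the captured substring from each match — 3 in all.

['ou', 'oucix', 'oucix']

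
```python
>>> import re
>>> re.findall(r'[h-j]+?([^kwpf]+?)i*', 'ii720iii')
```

['i', 'i']

Pattern: one or more of a character in [h-j] (lazy); then one or more of any character except [kwpf] (lazy) (captured); then zero or more of a literal 'i'.
`findall` collects group 1 from each match (2 total).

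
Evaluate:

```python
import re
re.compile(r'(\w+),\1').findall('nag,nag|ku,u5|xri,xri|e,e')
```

['nag', 'u', 'xri', 'e']

`\1` has to match the exact text group 1 already captured.
Matches: at [0:7] match 'nag,nag', group 1 = 'nag'; at [9:12] match 'u,u', group 1 = 'u'; at [14:21] match 'xri,xri', group 1 = 'xri'; at [22:25] match 'e,e', group 1 = 'e'.
With a single group, `findall` returns only what that group captured — 4 items.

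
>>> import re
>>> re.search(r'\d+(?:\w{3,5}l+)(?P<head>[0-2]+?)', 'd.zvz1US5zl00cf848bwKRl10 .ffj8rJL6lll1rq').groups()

Pattern: one or more of a digit; then 3 to 5 of a word character, then one or more of a literal 'l' (non-capturing group); then one or more of a character in [0-2] (lazy) (captured as 'head').
`search` walks the string left to right and returns the first match it finds.
The match spans [5:12] → '1US5zl0'.
Captured: group 1 = '0'.

('0',)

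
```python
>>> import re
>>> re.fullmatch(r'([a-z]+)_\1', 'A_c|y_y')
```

For `fullmatch`, every character of the input must be accounted for by the pattern.
Here the string isn't matched end-to-end, so the call returns None.

None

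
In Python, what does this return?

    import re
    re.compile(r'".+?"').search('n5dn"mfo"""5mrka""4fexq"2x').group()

'"mfo"'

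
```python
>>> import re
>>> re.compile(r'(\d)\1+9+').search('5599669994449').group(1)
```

The match spans [0:4] → '5599'.
Captured: group 1 = '5'.

'5'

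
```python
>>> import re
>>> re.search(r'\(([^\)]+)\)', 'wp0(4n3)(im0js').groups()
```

('4n3',)

Unlike `match`, `search` isn't anchored — it looks for the pattern anywhere in the string.
The match spans [3:8] → '(4n3)'.
Captured: group 1 = '4n3'.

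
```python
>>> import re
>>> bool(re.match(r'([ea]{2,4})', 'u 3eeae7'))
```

This matches 2 to 4 of one of [ea] (captured).
`re.match` won't scan ahead — the pattern has to work from the very first character.
Here the string doesn't start with a match, so the call returns None, and `bool(None)` is False.

False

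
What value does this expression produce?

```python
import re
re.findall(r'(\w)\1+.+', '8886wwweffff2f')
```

After group 1 captures some text, `\1` only succeeds where that same text appears again.
Matches: at [0:14] match '8886wwweffff2f', group 1 = '8'.
`findall` collects group 1 from the one match (1 total).

['8']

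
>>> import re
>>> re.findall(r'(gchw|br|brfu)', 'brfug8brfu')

Alternation tries branches left to right and keeps the first one that lets the overall match succeed at that position.
`findall` collects group 1 from each match (2 total).

['br', 'br']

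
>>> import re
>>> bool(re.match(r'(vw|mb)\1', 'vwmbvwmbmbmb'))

After group 1 captures some text, `\1` only succeeds where that same text appears again.
`match` is anchored at position 0; if the pattern doesn't fit there, it returns None.
Here position 0 doesn't satisfy it, so the call returns None, and `bool(None)` is False.

False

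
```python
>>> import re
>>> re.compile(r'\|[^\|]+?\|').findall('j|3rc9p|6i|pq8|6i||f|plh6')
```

['|3rc9p|', '|pq8|', '|f|']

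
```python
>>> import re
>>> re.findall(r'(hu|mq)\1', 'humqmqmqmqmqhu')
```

['mq', 'mq']

`\1` is not a pattern — it's the concrete string captured by group 1, re-applied verbatim.
Matches: at [2:6] match 'mqmq', group 1 = 'mq'; at [6:10] match 'mqmq', group 1 = 'mq'.
One capturing group, so `findall` returns just the captured substring from each match — 2 in all.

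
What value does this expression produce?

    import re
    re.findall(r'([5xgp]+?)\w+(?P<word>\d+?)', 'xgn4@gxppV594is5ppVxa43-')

[('x', '4'), ('g', '3')]

This matches one or more of one of [5xgp] (lazy) (captured); then one or more of a word character; then one or more of a digit (lazy) (captured as 'word').
Scanning left to right: at [0:4] match 'xgn4', groups = ('x', '4'); at [5:23] match 'gxppV594is5ppVxa43', groups = ('g', '3').
`findall` packs the 2 group values into a tuple for every match.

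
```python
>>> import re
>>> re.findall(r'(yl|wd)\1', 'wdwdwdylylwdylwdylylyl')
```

`\1` has to match the exact text group 1 already captured.
Because there's exactly one group, `findall` drops the full match and keeps group 1 from each hit.

['wd', 'yl', 'yl']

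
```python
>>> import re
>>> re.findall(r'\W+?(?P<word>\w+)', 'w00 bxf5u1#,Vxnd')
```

['bxf5u1', 'Vxnd']

This matches one or more of a non-word character (lazy); then one or more of a word character (captured as 'word').
Scanning left to right: at [3:10] match ' bxf5u1', group 1 = 'bxf5u1'; at [10:16] match '#,Vxnd', group 1 = 'Vxnd'.
With a single group, `findall` returns only what that group captured — 2 items.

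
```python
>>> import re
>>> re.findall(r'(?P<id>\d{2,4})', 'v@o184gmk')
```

One capturing group, so `findall` returns just the captured substring from the one match — 1 in all.

['184']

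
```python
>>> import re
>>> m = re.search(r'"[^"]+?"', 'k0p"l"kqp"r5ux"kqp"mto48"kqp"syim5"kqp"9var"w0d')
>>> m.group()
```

'"l"'

`search` walks the string left to right and returns the first match it finds.
The match spans [3:6] → '"l"'.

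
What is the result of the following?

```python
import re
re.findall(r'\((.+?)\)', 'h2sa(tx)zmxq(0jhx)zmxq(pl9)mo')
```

Lazy quantifiers expand one character at a time until the remainder of the pattern can match.
Scanning left to right: at [4:8] match '(tx)', group 1 = 'tx'; at [12:18] match '(0jhx)', group 1 = '0jhx'; at [22:27] match '(pl9)', group 1 = 'pl9'.
One capturing group, so `findall` returns just the captured substring from each match — 3 in all.

['tx', '0jhx', 'pl9']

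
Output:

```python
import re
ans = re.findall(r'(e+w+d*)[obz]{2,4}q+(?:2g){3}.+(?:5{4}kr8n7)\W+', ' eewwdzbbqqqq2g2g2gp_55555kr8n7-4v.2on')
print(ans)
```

['eewwd']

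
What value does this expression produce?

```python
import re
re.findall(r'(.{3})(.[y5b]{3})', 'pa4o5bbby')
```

[('pa4', 'o5bb')]

Pattern: exactly 3 of any character (captured); then any character, then exactly 3 of one of [y5b] (captured).
2 groups means the one result is a tuple of 2 captured strings — 1 here.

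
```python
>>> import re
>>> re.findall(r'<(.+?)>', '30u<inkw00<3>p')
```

['inkw00<3']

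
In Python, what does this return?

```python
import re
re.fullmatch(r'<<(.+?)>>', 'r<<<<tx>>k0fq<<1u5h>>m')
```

None

`fullmatch` succeeds only if the pattern covers the string from start to end.
Here the string isn't matched end-to-end, so the call returns None.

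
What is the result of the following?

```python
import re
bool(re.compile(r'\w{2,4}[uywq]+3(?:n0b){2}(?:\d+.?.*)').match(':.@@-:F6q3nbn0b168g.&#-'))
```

The pattern matches 2 to 4 of a word character, then one or more of one of [uywq]; then the literal '3', then the literal 'n0b' repeated 2 times; then one or more of a digit, then optionally any character, then zero or more of any character (non-capturing group).
`re.match` won't scan ahead — the pattern has to work from the very first character.
Here the string doesn't start with a match, so the call returns None, and `bool(None)` is False.

False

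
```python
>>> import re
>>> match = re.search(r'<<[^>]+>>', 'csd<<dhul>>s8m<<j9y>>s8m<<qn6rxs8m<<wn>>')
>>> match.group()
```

`search` walks the string left to right and returns the first match it finds.
The match spans [3:11] → '<<dhul>>'.

'<<dhul>>'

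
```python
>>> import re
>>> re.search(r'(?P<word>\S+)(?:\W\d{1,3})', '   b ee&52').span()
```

(5, 10)

This matches one or more of a non-whitespace character (captured as 'word'); then a non-word character, then 1 to 3 of a digit (non-capturing group).
Unlike `match`, `search` isn't anchored — it looks for the pattern anywhere in the string.
The match spans [5:10] → 'ee&52'.
Captured: group 1 = 'ee'.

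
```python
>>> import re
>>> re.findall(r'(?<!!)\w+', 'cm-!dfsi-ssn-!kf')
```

['cm', 'fsi', 'ssn', 'f']

The negative lookaround is zero-width — it rules out positions where the adjacent text would match, without consuming anything.
Since nothing is captured, `findall` lists the 4 matched substrings directly.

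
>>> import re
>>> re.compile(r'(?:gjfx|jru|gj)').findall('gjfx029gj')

The regex engine tests alternatives in the order written; an earlier branch that matches wins even if a later one would match more.
Scanning left to right: at [0:4] → 'gjfx'; at [7:9] → 'gj'.
No capturing groups, so `findall` returns the 2 full match strings.

['gjfx', 'gj']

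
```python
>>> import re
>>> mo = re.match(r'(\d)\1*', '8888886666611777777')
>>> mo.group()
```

After group 1 captures some text, `\1` only succeeds where that same text appears again.
`re.match` only tries the pattern at the start of the string.
The match spans [0:6] → '888888'.
Captured: group 1 = '8'.

'888888'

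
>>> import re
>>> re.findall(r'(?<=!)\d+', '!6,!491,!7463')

The positive lookaround only admits positions where the adjacent text matches; those characters stay outside the span.
No capturing groups, so `findall` returns the 3 full match strings.

['6', '491', '7463']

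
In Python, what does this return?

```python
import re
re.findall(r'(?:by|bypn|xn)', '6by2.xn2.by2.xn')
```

Walking the string: at [1:3] → 'by'; at [5:7] → 'xn'; at [9:11] → 'by'; at [13:15] → 'xn'.
With no groups in the pattern, `findall` gives back each whole match — 4 here.

['by', 'xn', 'by', 'xn']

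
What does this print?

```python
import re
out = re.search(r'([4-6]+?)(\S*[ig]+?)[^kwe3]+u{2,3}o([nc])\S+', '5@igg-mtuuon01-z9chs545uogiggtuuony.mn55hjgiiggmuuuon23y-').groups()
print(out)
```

('5', '@igg-mtuuon01-z9chs545uogiggtuuony.mn55hjgiigg', 'n')

The pattern matches one or more of a character in [4-6] (lazy) (captured); then zero or more of a non-whitespace character, then one or more of one of [ig] (lazy) (captured); then one or more of any character except [kwe3], then 2 to 3 of a literal 'u', then a literal 'o'; then one of [nc] (captured); then one or more of a non-whitespace character.
`re.search` tries every starting position until one works.
The match spans [0:57] → '5@igg-mtuuon01-z9chs545uogiggtuuony.mn55hjgiiggmuuuon23y-'.
Captured: group 1 = '5', group 2 = '@igg-mtuuon01-z9chs545uogiggtuuony.mn55hjgiigg', group 3 = 'n'.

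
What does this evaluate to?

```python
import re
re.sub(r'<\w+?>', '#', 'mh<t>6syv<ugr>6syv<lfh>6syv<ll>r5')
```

Every occurrence is swapped for '#'.

'mh#6syv#6syv#6syv#r5'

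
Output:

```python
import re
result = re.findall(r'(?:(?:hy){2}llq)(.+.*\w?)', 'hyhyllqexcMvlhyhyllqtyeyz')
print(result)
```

['excMvlhyhyllqtyeyz']

The pattern matches the literal 'hy' repeated 2 times, then the literal 'llq' (non-capturing group); then one or more of any character, then zero or more of any character, then optionally a word character (captured).
With a single group, `findall` returns only what that group captured — 1 item.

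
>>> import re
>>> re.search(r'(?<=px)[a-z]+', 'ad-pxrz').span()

Because the assertion is zero-width, the text it checks is not consumed and won't appear in the result.
`search` walks the string left to right and returns the first match it finds.
The match spans [5:7] → 'rz'.

(5, 7)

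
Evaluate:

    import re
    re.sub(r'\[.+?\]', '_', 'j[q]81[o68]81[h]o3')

Because the quantifier is non-greedy, it stops expanding at the earliest point where the rest of the pattern can succeed.
Each match is replaced by '_'.

'j_81_81_o3'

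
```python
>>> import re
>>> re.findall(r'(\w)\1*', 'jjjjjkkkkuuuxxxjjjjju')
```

['j', 'k', 'u', 'x', 'j', 'u']

`\1` has to match the exact text group 1 already captured.
Walking the string: at [0:5] match 'jjjjj', group 1 = 'j'; at [5:9] match 'kkkk', group 1 = 'k'; at [9:12] match 'uuu', group 1 = 'u'; at [12:15] match 'xxx', group 1 = 'x'; at [15:20] match 'jjjjj', group 1 = 'j'; ….
One capturing group, so `findall` returns just the captured substring from each match — 6 in all.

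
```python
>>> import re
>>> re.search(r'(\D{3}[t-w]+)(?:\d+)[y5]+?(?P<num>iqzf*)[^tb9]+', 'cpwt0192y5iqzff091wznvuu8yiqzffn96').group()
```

'cpwt0192y5iqzff0'

The pattern matches exactly 3 of a non-digit, then one or more of a character in [t-w] (captured); then one or more of a digit (non-capturing group); then one or more of one of [y5] (lazy); then the literal 'iqz', then zero or more of the literal 'f' (captured as 'num'); then one or more of any character except [tb9].
`re.search` tries every starting position until one works.
The match spans [0:16] → 'cpwt0192y5iqzff0'.
Captured: group 1 = 'cpwt', group 2 = 'iqzff'.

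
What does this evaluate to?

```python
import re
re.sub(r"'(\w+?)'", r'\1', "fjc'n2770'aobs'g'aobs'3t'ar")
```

The replacement refers to a captured group, so each match is rewritten using its own captured text.

'fjcn2770aobsgaobs3tar'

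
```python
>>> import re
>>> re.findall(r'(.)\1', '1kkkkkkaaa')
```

['k', 'k', 'k', 'a']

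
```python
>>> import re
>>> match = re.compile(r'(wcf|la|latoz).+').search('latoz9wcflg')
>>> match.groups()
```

Branches in `(...|...)` are attempted left-to-right; the first branch that allows the whole pattern to succeed is taken.
`re.search` tries every starting position until one works.
The match spans [0:11] → 'latoz9wcflg'.
Captured: group 1 = 'la'.

('la',)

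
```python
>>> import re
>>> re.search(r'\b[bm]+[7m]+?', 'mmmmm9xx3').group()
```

'mmmmm'

Pattern: a word boundary (`\b`, zero-width); then one or more of one of [bm]; then one or more of one of [7m] (lazy).
The match spans [0:5] → 'mmmmm'.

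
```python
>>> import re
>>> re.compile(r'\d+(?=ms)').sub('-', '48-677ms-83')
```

'48--ms-83'

The positive lookaround only admits positions where the adjacent text matches; those characters stay outside the span.
Matches: at [3:6] → '677'.
Each match is replaced by '-'.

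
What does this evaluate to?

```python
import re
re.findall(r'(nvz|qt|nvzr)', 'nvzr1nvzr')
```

Alternation isn't longest-match — the leftmost alternative that fits at this position is chosen.
Because there's exactly one group, `findall` drops the full match and keeps group 1 from each hit.

['nvz', 'nvz']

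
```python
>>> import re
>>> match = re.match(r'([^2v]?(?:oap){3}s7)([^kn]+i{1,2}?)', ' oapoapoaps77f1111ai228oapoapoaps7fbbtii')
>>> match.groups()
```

Pattern: optionally any character except [2v], then the literal 'oap' repeated 3 times, then the literal 's7' (captured); then one or more of any character except [kn], then 1 to 2 of the literal 'i' (lazy) (captured).
`match` is anchored at position 0; if the pattern doesn't fit there, it returns None.
The match spans [0:40] → ' oapoapoaps77f1111ai228oapoapoaps7fbbtii'.
Captured: group 1 = ' oapoapoaps7', group 2 = '7f1111ai228oapoapoaps7fbbtii'.

(' oapoapoaps7', '7f1111ai228oapoapoaps7fbbtii')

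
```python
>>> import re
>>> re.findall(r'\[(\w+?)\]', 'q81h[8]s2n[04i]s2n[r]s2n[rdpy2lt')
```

['8', '04i', 'r']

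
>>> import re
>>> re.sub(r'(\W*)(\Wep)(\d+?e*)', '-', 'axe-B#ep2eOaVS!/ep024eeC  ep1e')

Pattern: zero or more of a non-word character (captured); then a non-word character, then the literal 'ep' (captured); then one or more of a digit (lazy), then zero or more of the literal 'e' (captured).
Matches: at [5:10] → '#ep2e'; at [14:19] → '!/ep0'; at [24:30] → '  ep1e'.
Each match is replaced by '-'.

'axe-B-OaVS-24eeC-'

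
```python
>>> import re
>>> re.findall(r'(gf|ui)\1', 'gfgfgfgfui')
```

The backreference `\1` re-matches whatever the first group consumed, character for character.
Matches: at [0:4] match 'gfgf', group 1 = 'gf'; at [4:8] match 'gfgf', group 1 = 'gf'.
Because there's exactly one group, `findall` drops the full match and keeps group 1 from each hit.

['gf', 'gf']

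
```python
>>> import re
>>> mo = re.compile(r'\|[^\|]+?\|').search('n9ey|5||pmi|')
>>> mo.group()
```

The match spans [4:7] → '|5|'.

'|5|'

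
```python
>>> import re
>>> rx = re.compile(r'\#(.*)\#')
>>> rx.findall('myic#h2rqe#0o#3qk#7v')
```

One capturing group, so `findall` returns just the captured substring from the one match — 1 in all.

['h2rqe#0o#3qk']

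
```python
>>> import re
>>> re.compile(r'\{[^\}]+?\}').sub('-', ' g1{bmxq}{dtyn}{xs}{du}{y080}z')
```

' g1-----z'

Matches: at [3:9] → '{bmxq}'; at [9:15] → '{dtyn}'; at [15:19] → '{xs}'; at [19:23] → '{du}'; at [23:29] → '{y080}'.
`sub` substitutes '-' at each match site.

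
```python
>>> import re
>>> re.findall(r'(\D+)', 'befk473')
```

One capturing group, so `findall` returns just the captured substring from the one match — 1 in all.

['befk']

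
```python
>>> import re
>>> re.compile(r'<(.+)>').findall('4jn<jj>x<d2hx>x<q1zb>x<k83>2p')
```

['jj>x<d2hx>x<q1zb>x<k83']

Because there's exactly one group, `findall` drops the full match and keeps group 1 from the one hit.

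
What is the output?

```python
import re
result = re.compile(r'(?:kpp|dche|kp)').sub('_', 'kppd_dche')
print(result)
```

Alternation tries branches left to right and keeps the first one that lets the overall match succeed at that position.
Matches: at [0:3] → 'kpp'; at [5:9] → 'dche'.
Every occurrence is swapped for '_'.

_d__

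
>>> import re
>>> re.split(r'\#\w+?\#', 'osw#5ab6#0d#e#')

['osw', '0d', '']

`split` removes every match and returns the 3 fragments in between.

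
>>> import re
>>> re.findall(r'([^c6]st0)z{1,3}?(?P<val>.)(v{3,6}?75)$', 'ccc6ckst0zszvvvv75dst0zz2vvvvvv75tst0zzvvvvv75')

This matches any character except [c6], then the literal 'st0' (captured); then 1 to 3 of a literal 'z' (lazy); then any character (captured as 'val'); then 3 to 6 of the literal 'v' (lazy), then the literal '75' (captured); then anchored at the end.
Because the quantifier is non-greedy, it stops expanding at the earliest point where the rest of the pattern can succeed.
Matches: at [33:46] match 'tst0zzvvvvv75', groups = ('tst0', 'z', 'vvvvv75').
3 groups means the one result is a tuple of 3 captured strings — 1 here.

[('tst0', 'z', 'vvvvv75')]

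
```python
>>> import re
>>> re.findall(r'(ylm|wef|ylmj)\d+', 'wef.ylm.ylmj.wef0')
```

['wef']

Matches: at [13:17] match 'wef0', group 1 = 'wef'.
`findall` collects group 1 from the one match (1 total).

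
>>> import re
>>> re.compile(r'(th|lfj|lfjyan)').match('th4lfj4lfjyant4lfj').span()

`match` is anchored at position 0; if the pattern doesn't fit there, it returns None.
The match spans [0:2] → 'th'.
Captured: group 1 = 'th'.

(0, 2)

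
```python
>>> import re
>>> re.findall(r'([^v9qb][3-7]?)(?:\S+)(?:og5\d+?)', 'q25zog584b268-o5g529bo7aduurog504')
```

Because there's exactly one group, `findall` drops the full match and keeps group 1 from the one hit.

['25']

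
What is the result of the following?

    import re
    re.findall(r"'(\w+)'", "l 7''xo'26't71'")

One capturing group, so `findall` returns just the captured substring from each match — 2 in all.

['xo', 't71']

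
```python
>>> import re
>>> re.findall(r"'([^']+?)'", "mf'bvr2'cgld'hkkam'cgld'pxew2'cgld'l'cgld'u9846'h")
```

['bvr2', 'hkkam', 'pxew2', 'l', 'u9846']

Walking the string: at [2:8] match "'bvr2'", group 1 = 'bvr2'; at [12:19] match "'hkkam'", group 1 = 'hkkam'; at [23:30] match "'pxew2'", group 1 = 'pxew2'; at [34:37] match "'l'", group 1 = 'l'; at [41:48] match "'u9846'", group 1 = 'u9846'.
`findall` collects group 1 from each match (5 total).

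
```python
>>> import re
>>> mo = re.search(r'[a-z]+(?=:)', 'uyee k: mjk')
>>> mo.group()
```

'k'

Lookahead/lookbehind check context without consuming it, so the matched span excludes the asserted characters.
The match spans [5:6] → 'k'.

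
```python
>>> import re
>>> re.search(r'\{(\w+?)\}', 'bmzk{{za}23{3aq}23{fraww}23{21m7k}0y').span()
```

(5, 9)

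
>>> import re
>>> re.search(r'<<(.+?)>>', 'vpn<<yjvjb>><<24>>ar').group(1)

The `?` after the quantifier makes it lazy — it takes as little as possible before letting the rest of the pattern try.
`re.search` scans for the first position where the pattern succeeds.
The match spans [3:12] → '<<yjvjb>>'.
Captured: group 1 = 'yjvjb'.

'yjvjb'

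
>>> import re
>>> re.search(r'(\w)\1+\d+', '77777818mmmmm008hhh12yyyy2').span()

A backreference is literal: `\1` must see the identical characters the first group matched.
`re.search` scans for the first position where the pattern succeeds.
The match spans [0:8] → '77777818'.
Captured: group 1 = '7'.

(0, 8)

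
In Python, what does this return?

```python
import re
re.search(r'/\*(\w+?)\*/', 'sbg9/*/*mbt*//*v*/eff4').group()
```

'/*mbt*/'

The match spans [6:13] → '/*mbt*/'.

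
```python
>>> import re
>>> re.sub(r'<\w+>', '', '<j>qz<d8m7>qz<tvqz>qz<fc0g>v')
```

Matches: at [0:3] → '<j>'; at [5:11] → '<d8m7>'; at [13:19] → '<tvqz>'; at [21:27] → '<fc0g>'.
Every occurrence is swapped for ''.

'qzqzqzv'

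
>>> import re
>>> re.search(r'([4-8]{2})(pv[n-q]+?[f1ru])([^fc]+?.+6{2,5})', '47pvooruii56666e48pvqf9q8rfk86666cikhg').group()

'47pvooruii56666e48pvqf9q8rfk86666'

Pattern: exactly 2 of a character in [4-8] (captured); then the literal 'pv', then one or more of a character in [n-q] (lazy), then one of [f1ru] (captured); then one or more of any character except [fc] (lazy), then one or more of any character, then 2 to 5 of a literal '6' (captured).
`re.search` scans for the first position where the pattern succeeds.
The match spans [0:33] → '47pvooruii56666e48pvqf9q8rfk86666'.
Captured: group 1 = '47', group 2 = 'pvoor', group 3 = 'uii56666e48pvqf9q8rfk86666'.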